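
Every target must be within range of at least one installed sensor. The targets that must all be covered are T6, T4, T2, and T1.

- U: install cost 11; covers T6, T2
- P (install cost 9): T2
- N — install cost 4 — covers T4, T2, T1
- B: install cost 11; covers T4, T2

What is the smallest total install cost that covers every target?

15

Choose U and N: together they cover T6, T4, T2, T1 — every target.
Total install cost: 11 + 4 = 15.
No cover costs less than 15.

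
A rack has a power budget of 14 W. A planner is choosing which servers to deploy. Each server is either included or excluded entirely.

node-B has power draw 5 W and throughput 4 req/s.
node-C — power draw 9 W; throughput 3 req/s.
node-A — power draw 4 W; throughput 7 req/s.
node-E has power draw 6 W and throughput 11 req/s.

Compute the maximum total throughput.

Allowing fractional choices, the relaxed optimum would be about 21.2, but servers are indivisible.
node-B + node-E: power draw 5 + 6 = 11 ≤ 14, throughput 4 + 11 = 15.
node-A + node-E: power draw 4 + 6 = 10 ≤ 14, throughput 7 + 11 = 18.
Best is node-A and node-E with total throughput 18.

18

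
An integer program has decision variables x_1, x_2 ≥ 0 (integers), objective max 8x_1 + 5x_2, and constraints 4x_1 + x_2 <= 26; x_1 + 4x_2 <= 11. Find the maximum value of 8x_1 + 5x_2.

The continuous relaxation peaks at (6.2, 1.2) with value 55.60; rounding to a feasible lattice point costs some objective.
(x_1,x_2)=(6,1): 4·6+1·1=25≤26, 1·6+4·1=10≤11, objective 53.
(x_1,x_2)=(6,0): 4·6+1·0=24≤26, 1·6+4·0=6≤11, objective 48.
(x_1,x_2)=(5,1): 4·5+1·1=21≤26, 1·5+4·1=9≤11, objective 45.
The best lattice point is (6,1), giving 53.

53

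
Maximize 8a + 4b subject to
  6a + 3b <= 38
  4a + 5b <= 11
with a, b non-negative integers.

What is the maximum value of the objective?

Relaxing integrality, the LP optimum is 22.00 at (a,b) = (2.75, 0), which is not an integer point.
(a,b)=(2,0): 6·2+3·0=12≤38, 4·2+5·0=8≤11, objective 16.
(a,b)=(1,1): 6·1+3·1=9≤38, 4·1+5·1=9≤11, objective 12.
Maximum is 16 at (a,b)=(2,0).

16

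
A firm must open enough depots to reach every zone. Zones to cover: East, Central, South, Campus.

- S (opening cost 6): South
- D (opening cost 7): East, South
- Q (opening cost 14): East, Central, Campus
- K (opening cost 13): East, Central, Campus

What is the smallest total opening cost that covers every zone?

This is a weighted set-cover instance.
The greedy cost-per-new-zone heuristic would pick D and K for 20, but a cheaper cover exists.
Choose S and K: together they cover East, Central, South, Campus — every zone.
Total opening cost: 6 + 13 = 19.
No cover costs less than 19.

19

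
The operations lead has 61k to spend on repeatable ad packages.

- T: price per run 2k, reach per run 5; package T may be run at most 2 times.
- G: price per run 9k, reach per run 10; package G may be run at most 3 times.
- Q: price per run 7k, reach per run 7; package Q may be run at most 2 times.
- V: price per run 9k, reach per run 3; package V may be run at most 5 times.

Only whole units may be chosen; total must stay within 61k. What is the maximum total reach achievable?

This is a bounded integer knapsack.
2×T, 3×G, 2×Q, and 1×V: price 54 ≤ 61, reach 2·5 + 3·10 + 2·7 + 1·3 = 57.
1×T, 3×G, 2×Q, and 2×V: price 61 ≤ 61, reach 1·5 + 3·10 + 2·7 + 2·3 = 55.
Best is 57.

57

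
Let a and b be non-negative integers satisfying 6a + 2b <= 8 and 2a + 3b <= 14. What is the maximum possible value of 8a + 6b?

(a,b)=(0,4): 6·0+2·4=8≤8, 2·0+3·4=12≤14, objective 24.
(a,b)=(0,3): 6·0+2·3=6≤8, 2·0+3·3=9≤14, objective 18.
No feasible integer point exceeds 24.

24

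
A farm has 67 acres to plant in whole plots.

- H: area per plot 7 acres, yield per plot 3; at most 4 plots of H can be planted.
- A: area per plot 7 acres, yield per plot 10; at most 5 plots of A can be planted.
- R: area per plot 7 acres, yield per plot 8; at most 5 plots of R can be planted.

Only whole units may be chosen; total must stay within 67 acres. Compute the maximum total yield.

82

Take 5×A and 4×R: area 63 ≤ 67, yield 5·10 + 4·8 = 82.
A has the best ratio (10/7) and is taken to its limit of 5; remaining capacity is filled optimally with the others.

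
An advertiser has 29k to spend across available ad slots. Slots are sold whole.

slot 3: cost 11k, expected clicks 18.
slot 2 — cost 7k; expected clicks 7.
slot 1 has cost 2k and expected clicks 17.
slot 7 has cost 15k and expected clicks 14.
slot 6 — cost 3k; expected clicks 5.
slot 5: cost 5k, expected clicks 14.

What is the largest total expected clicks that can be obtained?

Allowing fractional choices, the relaxed optimum would be about 61.9, but ad slots are indivisible.
slot 3 + slot 2 + slot 1 + slot 5: cost 11 + 7 + 2 + 5 = 25 ≤ 29, expected clicks 18 + 7 + 17 + 14 = 56.
slot 3 + slot 1 + slot 6 + slot 5: cost 11 + 2 + 3 + 5 = 21 ≤ 29, expected clicks 18 + 17 + 5 + 14 = 54.
slot 3 + slot 2 + slot 1 + slot 6 + slot 5: cost 11 + 7 + 2 + 3 + 5 = 28 ≤ 29, expected clicks 18 + 7 + 17 + 5 + 14 = 61.
Best is slot 3, slot 2, slot 1, slot 6, and slot 5 with total expected clicks 61.

61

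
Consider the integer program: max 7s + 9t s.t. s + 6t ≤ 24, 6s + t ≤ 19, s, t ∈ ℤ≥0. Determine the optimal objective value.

The continuous relaxation peaks at (2.57, 3.57) with value 50.14; rounding to a feasible lattice point costs some objective.
(s,t)=(2,3): 1·2+6·3=20≤24, 6·2+1·3=15≤19, objective 41.
(s,t)=(1,3): 1·1+6·3=19≤24, 6·1+1·3=9≤19, objective 34.
(s,t)=(2,2): 1·2+6·2=14≤24, 6·2+1·2=14≤19, objective 32.
Maximum is 41 at (s,t)=(2,3).

41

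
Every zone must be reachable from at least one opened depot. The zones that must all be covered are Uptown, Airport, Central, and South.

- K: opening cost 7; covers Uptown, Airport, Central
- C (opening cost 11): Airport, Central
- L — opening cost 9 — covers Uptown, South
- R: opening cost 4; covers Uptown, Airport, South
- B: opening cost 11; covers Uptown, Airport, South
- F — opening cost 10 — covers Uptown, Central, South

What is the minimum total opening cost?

11

Choose K and R: together they cover Uptown, Airport, Central, South — every zone.
Total opening cost: 7 + 4 = 11.
No cover costs less than 11.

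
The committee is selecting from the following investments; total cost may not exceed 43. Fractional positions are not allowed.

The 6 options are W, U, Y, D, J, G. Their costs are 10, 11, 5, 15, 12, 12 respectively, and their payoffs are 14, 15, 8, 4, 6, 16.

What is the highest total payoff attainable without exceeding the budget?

Allowing fractional choices, the relaxed optimum would be about 55.5, but investments are indivisible.
W + U + G: cost 10 + 11 + 12 = 33 ≤ 43, payoff 14 + 15 + 16 = 45.
U + Y + J + G: cost 11 + 5 + 12 + 12 = 40 ≤ 43, payoff 15 + 8 + 6 + 16 = 45.
W + U + Y + G: cost 10 + 11 + 5 + 12 = 38 ≤ 43, payoff 14 + 15 + 8 + 16 = 53.
Best is W, U, Y, and G with total payoff 53.

53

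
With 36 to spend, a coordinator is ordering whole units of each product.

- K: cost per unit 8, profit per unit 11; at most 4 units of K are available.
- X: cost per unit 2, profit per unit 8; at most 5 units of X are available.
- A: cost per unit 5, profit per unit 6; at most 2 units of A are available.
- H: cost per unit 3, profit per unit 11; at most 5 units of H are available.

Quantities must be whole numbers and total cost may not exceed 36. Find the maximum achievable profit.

This is a bounded integer knapsack.
Take 5×X, 2×A, and 5×H: cost 35 ≤ 36, profit 5·8 + 2·6 + 5·11 = 107.
X has the best ratio (8/2) and is taken to its limit of 5; remaining capacity is filled optimally with the others.

107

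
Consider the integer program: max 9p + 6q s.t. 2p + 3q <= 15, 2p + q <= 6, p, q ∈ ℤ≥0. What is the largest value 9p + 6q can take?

The continuous relaxation peaks at (0.75, 4.5) with value 33.75; rounding to a feasible lattice point costs some objective.
(p,q)=(1,4): 2·1+3·4=14≤15, 2·1+1·4=6≤6, objective 33.
(p,q)=(0,5): 2·0+3·5=15≤15, 2·0+1·5=5≤6, objective 30.
(p,q)=(1,3): 2·1+3·3=11≤15, 2·1+1·3=5≤6, objective 27.
Maximum is 33 at (p,q)=(1,4).

33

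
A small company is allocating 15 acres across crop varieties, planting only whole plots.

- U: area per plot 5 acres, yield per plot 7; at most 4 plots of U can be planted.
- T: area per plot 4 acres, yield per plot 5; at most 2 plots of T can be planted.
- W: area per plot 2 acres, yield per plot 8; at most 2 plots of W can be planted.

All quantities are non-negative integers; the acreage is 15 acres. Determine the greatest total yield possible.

30

2×U and 2×W: area 14 ≤ 15, yield 2·7 + 2·8 = 30.
1×U, 1×T, and 2×W: area 13 ≤ 15, yield 1·7 + 1·5 + 2·8 = 28.
Best is 30.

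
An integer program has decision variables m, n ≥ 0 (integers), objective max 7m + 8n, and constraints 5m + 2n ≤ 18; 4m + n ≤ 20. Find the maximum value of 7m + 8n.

72

(m,n)=(0,9): 5·0+2·9=18≤18, 4·0+1·9=9≤20, objective 72.
(m,n)=(0,8): 5·0+2·8=16≤18, 4·0+1·8=8≤20, objective 64.
Maximum is 72 at (m,n)=(0,9).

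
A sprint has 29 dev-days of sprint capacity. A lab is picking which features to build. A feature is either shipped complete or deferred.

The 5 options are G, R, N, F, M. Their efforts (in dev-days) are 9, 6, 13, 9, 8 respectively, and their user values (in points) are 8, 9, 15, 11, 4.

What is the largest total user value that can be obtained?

Allowing fractional choices, the relaxed optimum would be about 35.9, but features are indivisible.
G + R + F: effort 9 + 6 + 9 = 24 ≤ 29, user value 8 + 9 + 11 = 28.
G + R + N: effort 9 + 6 + 13 = 28 ≤ 29, user value 8 + 9 + 15 = 32.
R + N + F: effort 6 + 13 + 9 = 28 ≤ 29, user value 9 + 15 + 11 = 35.
Best is R, N, and F with total user value 35.

35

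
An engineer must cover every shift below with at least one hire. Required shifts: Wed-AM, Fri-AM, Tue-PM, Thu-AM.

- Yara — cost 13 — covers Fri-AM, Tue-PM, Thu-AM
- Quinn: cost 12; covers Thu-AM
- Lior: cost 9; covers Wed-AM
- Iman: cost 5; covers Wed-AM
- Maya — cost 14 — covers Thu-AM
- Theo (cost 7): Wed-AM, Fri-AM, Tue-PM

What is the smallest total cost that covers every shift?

18

The greedy cost-per-new-shift heuristic would pick Theo and Quinn for 19, but a cheaper cover exists.
Choose Yara and Iman: together they cover Wed-AM, Fri-AM, Tue-PM, Thu-AM — every shift.
Total cost: 13 + 5 = 18.
No cover costs less than 18.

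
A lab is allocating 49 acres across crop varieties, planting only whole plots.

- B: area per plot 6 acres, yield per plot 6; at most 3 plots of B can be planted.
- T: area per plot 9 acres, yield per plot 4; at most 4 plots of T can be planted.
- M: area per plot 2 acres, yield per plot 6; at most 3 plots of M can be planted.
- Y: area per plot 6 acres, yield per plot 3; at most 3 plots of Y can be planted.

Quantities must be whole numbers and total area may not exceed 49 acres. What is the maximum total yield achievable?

47

This is a bounded integer knapsack.
Take 3×B, 2×T, 3×M, and 1×Y: area 48 ≤ 49, yield 3·6 + 2·4 + 3·6 + 1·3 = 47.
M has the best ratio (6/2) and is taken to its limit of 3; remaining capacity is filled optimally with the others.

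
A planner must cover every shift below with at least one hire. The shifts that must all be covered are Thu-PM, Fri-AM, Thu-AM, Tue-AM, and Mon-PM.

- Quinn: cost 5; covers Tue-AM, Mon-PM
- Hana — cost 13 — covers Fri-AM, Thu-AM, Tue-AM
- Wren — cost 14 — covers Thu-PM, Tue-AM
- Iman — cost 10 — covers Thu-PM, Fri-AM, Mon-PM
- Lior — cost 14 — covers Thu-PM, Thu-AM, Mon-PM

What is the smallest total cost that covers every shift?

23

The greedy cost-per-new-shift heuristic would pick Quinn, Iman, and Hana for 28, but a cheaper cover exists.
Choose Hana and Iman: together they cover Thu-PM, Fri-AM, Thu-AM, Tue-AM, Mon-PM — every shift.
Total cost: 13 + 10 = 23.
No cover costs less than 23.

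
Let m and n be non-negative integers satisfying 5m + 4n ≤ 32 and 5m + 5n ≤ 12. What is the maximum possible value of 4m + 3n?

Relaxing integrality, the LP optimum is 9.60 at (m,n) = (2.4, 0), which is not an integer point.
(m,n)=(2,0): 5·2+4·0=10≤32, 5·2+5·0=10≤12, objective 8.
(m,n)=(1,1): 5·1+4·1=9≤32, 5·1+5·1=10≤12, objective 7.
Maximum is 8 at (m,n)=(2,0).

8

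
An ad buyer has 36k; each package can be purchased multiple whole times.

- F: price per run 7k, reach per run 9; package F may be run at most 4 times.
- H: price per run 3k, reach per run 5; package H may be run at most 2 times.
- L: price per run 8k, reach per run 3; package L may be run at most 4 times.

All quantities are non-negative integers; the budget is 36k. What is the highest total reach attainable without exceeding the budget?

46

This is a bounded integer knapsack.
H has the best ratio (5/3); taking only H gives at most 2×5 = 10 (stopped by the supply cap of 2).
Mixing does better — 4×F and 2×H: price 34 ≤ 36, reach 4·9 + 2·5 = 46.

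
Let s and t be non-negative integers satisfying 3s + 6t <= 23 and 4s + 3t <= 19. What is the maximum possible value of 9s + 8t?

44

(s,t)=(4,1) is feasible, giving 44.
(s,t)=(3,2) is feasible, giving 43.
(s,t)=(4,0) is feasible, giving 36.
No feasible integer point exceeds 44.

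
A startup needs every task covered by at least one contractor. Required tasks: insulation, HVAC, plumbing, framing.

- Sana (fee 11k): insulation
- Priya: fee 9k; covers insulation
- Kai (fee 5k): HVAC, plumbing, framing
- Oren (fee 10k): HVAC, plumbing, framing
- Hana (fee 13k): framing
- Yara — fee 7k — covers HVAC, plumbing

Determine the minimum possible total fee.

14

Choose Priya and Kai: together they cover insulation, HVAC, plumbing, framing — every task.
Total fee: 9 + 5 = 14.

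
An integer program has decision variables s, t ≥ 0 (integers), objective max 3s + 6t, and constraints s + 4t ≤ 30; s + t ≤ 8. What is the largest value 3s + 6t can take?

45

The continuous relaxation peaks at (0.667, 7.33) with value 46.00; rounding to a feasible lattice point costs some objective.
(s,t)=(1,7): 1·1+4·7=29≤30, 1·1+1·7=8≤8, objective 45.
(s,t)=(0,7): 1·0+4·7=28≤30, 1·0+1·7=7≤8, objective 42.
(s,t)=(2,6): 1·2+4·6=26≤30, 1·2+1·6=8≤8, objective 42.
Maximum is 45 at (s,t)=(1,7).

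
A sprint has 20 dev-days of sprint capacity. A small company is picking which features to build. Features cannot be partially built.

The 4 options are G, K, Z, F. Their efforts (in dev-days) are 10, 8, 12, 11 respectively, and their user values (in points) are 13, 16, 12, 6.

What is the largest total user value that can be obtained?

Treat it as a binary knapsack problem.
Take G and K: effort 10 + 8 = 18 ≤ 20, user value 13 + 16 = 29.
No other feasible combination does better.

29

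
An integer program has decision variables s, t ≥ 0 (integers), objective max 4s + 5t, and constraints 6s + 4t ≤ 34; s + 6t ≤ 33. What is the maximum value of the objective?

33

(s,t)=(2,5): 6·2+4·5=32≤34, 1·2+6·5=32≤33, objective 33.
(s,t)=(3,4): 6·3+4·4=34≤34, 1·3+6·4=27≤33, objective 32.
(s,t)=(1,5): 6·1+4·5=26≤34, 1·1+6·5=31≤33, objective 29.
Maximum is 33 at (s,t)=(2,5).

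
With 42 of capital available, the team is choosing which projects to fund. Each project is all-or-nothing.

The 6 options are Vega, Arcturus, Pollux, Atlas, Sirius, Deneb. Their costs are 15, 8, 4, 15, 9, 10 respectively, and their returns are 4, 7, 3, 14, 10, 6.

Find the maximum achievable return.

37

Allowing fractional choices, the relaxed optimum would be about 37.6, but projects are indivisible.
Arcturus + Pollux + Atlas + Sirius: cost 8 + 4 + 15 + 9 = 36 ≤ 42, return 7 + 3 + 14 + 10 = 34.
Arcturus + Atlas + Sirius + Deneb: cost 8 + 15 + 9 + 10 = 42 ≤ 42, return 7 + 14 + 10 + 6 = 37.
Best is Arcturus, Atlas, Sirius, and Deneb with total return 37.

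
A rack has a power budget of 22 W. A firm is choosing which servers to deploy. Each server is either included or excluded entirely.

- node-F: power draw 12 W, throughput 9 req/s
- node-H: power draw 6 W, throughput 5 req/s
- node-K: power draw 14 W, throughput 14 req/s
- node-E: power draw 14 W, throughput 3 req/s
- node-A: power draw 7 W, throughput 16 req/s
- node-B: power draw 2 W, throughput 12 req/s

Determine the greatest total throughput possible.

37

Take node-F, node-A, and node-B: power draw 12 + 7 + 2 = 21 ≤ 22, throughput 9 + 16 + 12 = 37.
No other feasible combination does better.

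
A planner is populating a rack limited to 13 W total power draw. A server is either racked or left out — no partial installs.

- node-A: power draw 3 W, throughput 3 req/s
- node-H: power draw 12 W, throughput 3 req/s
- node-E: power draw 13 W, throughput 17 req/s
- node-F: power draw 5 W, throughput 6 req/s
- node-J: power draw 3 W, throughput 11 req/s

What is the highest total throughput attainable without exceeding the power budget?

20

Treat it as a binary knapsack problem.
Allowing fractional choices, the relaxed optimum would be about 24.1, but servers are indivisible.
node-F + node-J: power draw 5 + 3 = 8 ≤ 13, throughput 6 + 11 = 17.
node-E: power draw 13 ≤ 13, throughput 17.
node-A + node-F + node-J: power draw 3 + 5 + 3 = 11 ≤ 13, throughput 3 + 6 + 11 = 20.
Best is node-A, node-F, and node-J with total throughput 20.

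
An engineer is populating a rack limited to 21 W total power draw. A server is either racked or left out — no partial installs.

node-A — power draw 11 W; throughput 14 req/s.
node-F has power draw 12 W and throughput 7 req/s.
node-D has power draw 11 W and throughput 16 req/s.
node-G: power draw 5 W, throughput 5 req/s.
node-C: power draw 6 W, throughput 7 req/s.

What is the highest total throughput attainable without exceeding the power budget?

23

Allowing fractional choices, the relaxed optimum would be about 28.7, but servers are indivisible.
node-D + node-G: power draw 11 + 5 = 16 ≤ 21, throughput 16 + 5 = 21.
node-D + node-C: power draw 11 + 6 = 17 ≤ 21, throughput 16 + 7 = 23.
Best is node-D and node-C with total throughput 23.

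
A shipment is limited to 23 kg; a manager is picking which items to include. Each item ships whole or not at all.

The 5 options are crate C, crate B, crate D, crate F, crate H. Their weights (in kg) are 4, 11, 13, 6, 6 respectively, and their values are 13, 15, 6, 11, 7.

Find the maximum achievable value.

Treat it as a binary knapsack problem.
crate C + crate B + crate F: weight 4 + 11 + 6 = 21 ≤ 23, value 13 + 15 + 11 = 39.
crate C + crate B + crate H: weight 4 + 11 + 6 = 21 ≤ 23, value 13 + 15 + 7 = 35.
Best is crate C, crate B, and crate F with total value 39.

39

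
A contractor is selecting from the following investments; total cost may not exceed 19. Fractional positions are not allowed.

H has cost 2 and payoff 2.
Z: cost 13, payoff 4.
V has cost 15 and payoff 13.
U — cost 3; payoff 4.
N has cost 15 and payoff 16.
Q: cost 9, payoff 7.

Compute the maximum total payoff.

Allowing fractional choices, the relaxed optimum would be about 21.0, but investments are indivisible.
H + N: cost 2 + 15 = 17 ≤ 19, payoff 2 + 16 = 18.
U + N: cost 3 + 15 = 18 ≤ 19, payoff 4 + 16 = 20.
V + U: cost 15 + 3 = 18 ≤ 19, payoff 13 + 4 = 17.
Best is U and N with total payoff 20.

20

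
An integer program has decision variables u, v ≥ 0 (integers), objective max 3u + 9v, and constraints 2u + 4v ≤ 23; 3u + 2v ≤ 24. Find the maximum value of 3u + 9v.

The continuous relaxation peaks at (0, 5.75) with value 51.75; rounding to a feasible lattice point costs some objective.
(u,v)=(1,5): 2·1+4·5=22≤23, 3·1+2·5=13≤24, objective 48.
(u,v)=(0,5): 2·0+4·5=20≤23, 3·0+2·5=10≤24, objective 45.
(u,v)=(2,4): 2·2+4·4=20≤23, 3·2+2·4=14≤24, objective 42.
The best lattice point is (1,5), giving 48.

48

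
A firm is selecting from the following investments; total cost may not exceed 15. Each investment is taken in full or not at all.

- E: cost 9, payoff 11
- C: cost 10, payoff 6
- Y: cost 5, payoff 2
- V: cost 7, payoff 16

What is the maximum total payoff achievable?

18

Take Y and V: cost 5 + 7 = 12 ≤ 15, payoff 2 + 16 = 18.
No other feasible combination does better.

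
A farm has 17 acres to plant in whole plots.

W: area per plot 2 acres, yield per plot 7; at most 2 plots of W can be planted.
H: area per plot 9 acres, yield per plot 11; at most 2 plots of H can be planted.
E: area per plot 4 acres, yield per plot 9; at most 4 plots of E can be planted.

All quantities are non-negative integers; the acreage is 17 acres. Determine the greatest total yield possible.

41

This is a bounded integer knapsack.
2×W and 3×E: area 16 ≤ 17, yield 2·7 + 3·9 = 41.
4×E: area 16 ≤ 17, yield 4·9 = 36.
Best is 41.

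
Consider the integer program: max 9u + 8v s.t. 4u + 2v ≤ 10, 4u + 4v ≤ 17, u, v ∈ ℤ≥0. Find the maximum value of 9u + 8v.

Relaxing integrality, the LP optimum is 34.75 at (u,v) = (0.75, 3.5), which is not an integer point.
(u,v)=(1,3): 4·1+2·3=10≤10, 4·1+4·3=16≤17, objective 33.
(u,v)=(0,4): 4·0+2·4=8≤10, 4·0+4·4=16≤17, objective 32.
(u,v)=(1,2): 4·1+2·2=8≤10, 4·1+4·2=12≤17, objective 25.
No feasible integer point exceeds 33.

33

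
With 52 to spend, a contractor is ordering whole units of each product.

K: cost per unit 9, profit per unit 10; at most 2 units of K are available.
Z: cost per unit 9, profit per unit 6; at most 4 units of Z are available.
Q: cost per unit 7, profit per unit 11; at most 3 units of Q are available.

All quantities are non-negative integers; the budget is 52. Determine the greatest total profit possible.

Take 2×K, 1×Z, and 3×Q: cost 48 ≤ 52, profit 2·10 + 1·6 + 3·11 = 59.
Q has the best ratio (11/7) and is taken to its limit of 3; remaining capacity is filled optimally with the others.

59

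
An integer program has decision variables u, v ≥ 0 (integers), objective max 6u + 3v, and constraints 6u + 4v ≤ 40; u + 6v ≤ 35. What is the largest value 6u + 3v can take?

39

Relaxing integrality, the LP optimum is 40.00 at (u,v) = (6.67, 0), which is not an integer point.
(u,v)=(6,1): 6·6+4·1=40≤40, 1·6+6·1=12≤35, objective 39.
(u,v)=(6,0): 6·6+4·0=36≤40, 1·6+6·0=6≤35, objective 36.
Maximum is 39 at (u,v)=(6,1).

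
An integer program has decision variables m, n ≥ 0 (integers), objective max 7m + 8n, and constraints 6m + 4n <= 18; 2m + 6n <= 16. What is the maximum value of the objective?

The continuous relaxation peaks at (1.57, 2.14) with value 28.14; rounding to a feasible lattice point costs some objective.
(m,n)=(1,2): 6·1+4·2=14≤18, 2·1+6·2=14≤16, objective 23.
(m,n)=(2,1): 6·2+4·1=16≤18, 2·2+6·1=10≤16, objective 22.
The best lattice point is (1,2), giving 23.

23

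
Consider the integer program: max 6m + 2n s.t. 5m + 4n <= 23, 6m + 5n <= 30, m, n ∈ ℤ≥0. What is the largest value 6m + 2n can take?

(m,n)=(4,0): 5·4+4·0=20≤23, 6·4+5·0=24≤30, objective 24.
(m,n)=(3,1): 5·3+4·1=19≤23, 6·3+5·1=23≤30, objective 20.
(m,n)=(3,0): 5·3+4·0=15≤23, 6·3+5·0=18≤30, objective 18.
The best lattice point is (4,0), giving 24.

24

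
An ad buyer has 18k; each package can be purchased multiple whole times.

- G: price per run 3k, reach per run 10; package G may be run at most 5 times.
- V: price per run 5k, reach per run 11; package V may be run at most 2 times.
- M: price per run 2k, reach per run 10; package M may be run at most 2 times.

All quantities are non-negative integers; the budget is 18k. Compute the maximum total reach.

M has the best ratio (10/2); taking only M gives at most 2×10 = 20 (stopped by the supply cap of 2).
Mixing does better — 3×G, 1×V, and 2×M: price 18 ≤ 18, reach 3·10 + 1·11 + 2·10 = 61.

61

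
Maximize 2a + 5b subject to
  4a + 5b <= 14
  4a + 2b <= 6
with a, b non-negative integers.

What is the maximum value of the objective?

(a,b)=(0,2): 4·0+5·2=10≤14, 4·0+2·2=4≤6, objective 10.
(a,b)=(1,1): 4·1+5·1=9≤14, 4·1+2·1=6≤6, objective 7.
The best lattice point is (0,2), giving 10.

10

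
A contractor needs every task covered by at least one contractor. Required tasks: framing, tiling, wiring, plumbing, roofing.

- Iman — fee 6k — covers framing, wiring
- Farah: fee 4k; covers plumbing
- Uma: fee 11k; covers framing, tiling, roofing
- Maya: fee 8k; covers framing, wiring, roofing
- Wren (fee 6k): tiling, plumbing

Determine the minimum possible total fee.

14

Choose Maya and Wren: together they cover framing, tiling, wiring, plumbing, roofing — every task.
Total fee: 8 + 6 = 14.
No cover costs less than 14.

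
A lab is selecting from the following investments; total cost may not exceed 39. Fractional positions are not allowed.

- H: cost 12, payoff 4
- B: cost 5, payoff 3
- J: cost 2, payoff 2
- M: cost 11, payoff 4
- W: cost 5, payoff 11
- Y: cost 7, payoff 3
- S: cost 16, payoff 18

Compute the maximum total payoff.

38

Treat it as a binary knapsack problem.
Allowing fractional choices, the relaxed optimum would be about 38.5, but investments are indivisible.
B + J + M + W + S: cost 5 + 2 + 11 + 5 + 16 = 39 ≤ 39, payoff 3 + 2 + 4 + 11 + 18 = 38.
B + J + W + Y + S: cost 5 + 2 + 5 + 7 + 16 = 35 ≤ 39, payoff 3 + 2 + 11 + 3 + 18 = 37.
B + M + W + S: cost 5 + 11 + 5 + 16 = 37 ≤ 39, payoff 3 + 4 + 11 + 18 = 36.
Best is B, J, M, W, and S with total payoff 38.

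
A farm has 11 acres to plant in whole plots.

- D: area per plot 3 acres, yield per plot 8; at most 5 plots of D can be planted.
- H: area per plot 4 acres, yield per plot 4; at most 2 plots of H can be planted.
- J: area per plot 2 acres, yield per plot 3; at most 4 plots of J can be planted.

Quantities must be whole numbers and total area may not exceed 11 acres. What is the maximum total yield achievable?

3×D and 1×J: area 11 ≤ 11, yield 3·8 + 1·3 = 27.
3×D: area 9 ≤ 11, yield 3·8 = 24.
Best is 27.

27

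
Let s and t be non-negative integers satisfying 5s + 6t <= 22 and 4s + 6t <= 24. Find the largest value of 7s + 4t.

28

The continuous relaxation peaks at (4.4, 0) with value 30.80; rounding to a feasible lattice point costs some objective.
(s,t)=(4,0): 5·4+6·0=20≤22, 4·4+6·0=16≤24, objective 28.
(s,t)=(3,1): 5·3+6·1=21≤22, 4·3+6·1=18≤24, objective 25.
(s,t)=(3,0): 5·3+6·0=15≤22, 4·3+6·0=12≤24, objective 21.
No feasible integer point exceeds 28.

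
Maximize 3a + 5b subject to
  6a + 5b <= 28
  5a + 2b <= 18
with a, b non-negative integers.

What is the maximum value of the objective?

The continuous relaxation peaks at (0, 5.6) with value 28.00; rounding to a feasible lattice point costs some objective.
(a,b)=(0,5) is feasible, giving 25.
(a,b)=(1,4) is feasible, giving 23.
(a,b)=(0,4) is feasible, giving 20.
The best lattice point is (0,5), giving 25.

25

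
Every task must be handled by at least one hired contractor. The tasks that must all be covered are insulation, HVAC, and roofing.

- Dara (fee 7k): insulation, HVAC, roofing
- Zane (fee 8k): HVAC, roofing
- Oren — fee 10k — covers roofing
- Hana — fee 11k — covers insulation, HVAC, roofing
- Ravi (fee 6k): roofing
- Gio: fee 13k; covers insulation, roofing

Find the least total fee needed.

7

This is a weighted set-cover instance.
Dara alone covers insulation, HVAC, roofing — every task.
Total fee: 7.
No cover costs less than 7.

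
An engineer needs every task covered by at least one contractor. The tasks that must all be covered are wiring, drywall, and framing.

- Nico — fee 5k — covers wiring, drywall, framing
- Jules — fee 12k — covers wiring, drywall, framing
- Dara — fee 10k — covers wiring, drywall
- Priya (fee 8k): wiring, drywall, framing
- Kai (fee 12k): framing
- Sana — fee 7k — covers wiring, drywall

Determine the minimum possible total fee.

Nico alone covers wiring, drywall, framing — every task.
Total fee: 5.
No cover costs less than 5.

5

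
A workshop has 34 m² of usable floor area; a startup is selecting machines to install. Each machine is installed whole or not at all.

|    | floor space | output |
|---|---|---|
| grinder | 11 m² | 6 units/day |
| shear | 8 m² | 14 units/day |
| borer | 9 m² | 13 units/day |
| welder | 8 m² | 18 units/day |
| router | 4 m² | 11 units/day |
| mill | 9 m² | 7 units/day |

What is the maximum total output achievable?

56

This is a 0-1 knapsack instance.
shear + borer + welder + router: floor space 8 + 9 + 8 + 4 = 29 ≤ 34, output 14 + 13 + 18 + 11 = 56.
shear + welder + router + mill: floor space 8 + 8 + 4 + 9 = 29 ≤ 34, output 14 + 18 + 11 + 7 = 50.
shear + borer + welder + mill: floor space 8 + 9 + 8 + 9 = 34 ≤ 34, output 14 + 13 + 18 + 7 = 52.
Best is shear, borer, welder, and router with total output 56.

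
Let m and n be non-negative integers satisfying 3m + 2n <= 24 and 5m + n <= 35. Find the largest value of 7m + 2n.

49

(m,n)=(7,0) is feasible, giving 49.
(m,n)=(6,3) is feasible, giving 48.
The best lattice point is (7,0), giving 49.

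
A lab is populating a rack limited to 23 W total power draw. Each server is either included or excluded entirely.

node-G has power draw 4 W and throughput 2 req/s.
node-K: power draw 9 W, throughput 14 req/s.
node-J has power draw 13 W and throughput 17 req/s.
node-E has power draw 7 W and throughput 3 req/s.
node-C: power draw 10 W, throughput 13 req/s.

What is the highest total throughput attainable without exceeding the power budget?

31

Take node-K and node-J: power draw 9 + 13 = 22 ≤ 23, throughput 14 + 17 = 31.
No other feasible combination does better.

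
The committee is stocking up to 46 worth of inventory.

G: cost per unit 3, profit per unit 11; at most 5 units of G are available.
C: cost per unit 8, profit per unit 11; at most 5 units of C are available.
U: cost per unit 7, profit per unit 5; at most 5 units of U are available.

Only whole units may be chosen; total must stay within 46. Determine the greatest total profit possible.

G has the best ratio (11/3); taking only G gives at most 5×11 = 55 (stopped by the supply cap of 5).
Mixing does better — 5×G, 3×C, and 1×U: cost 46 ≤ 46, profit 5·11 + 3·11 + 1·5 = 93.

93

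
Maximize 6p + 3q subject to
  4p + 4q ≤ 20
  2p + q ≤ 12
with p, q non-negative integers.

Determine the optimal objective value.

(p,q)=(5,0): 4·5+4·0=20≤20, 2·5+1·0=10≤12, objective 30.
(p,q)=(4,1): 4·4+4·1=20≤20, 2·4+1·1=9≤12, objective 27.
(p,q)=(4,0): 4·4+4·0=16≤20, 2·4+1·0=8≤12, objective 24.
The best lattice point is (5,0), giving 30.

30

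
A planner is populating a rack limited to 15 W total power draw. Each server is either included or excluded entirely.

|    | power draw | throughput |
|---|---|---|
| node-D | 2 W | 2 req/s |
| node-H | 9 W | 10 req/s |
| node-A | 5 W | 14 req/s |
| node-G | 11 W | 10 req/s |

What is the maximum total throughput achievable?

24

Treat it as a binary knapsack problem.
node-H + node-A: power draw 9 + 5 = 14 ≤ 15, throughput 10 + 14 = 24.
node-D + node-A: power draw 2 + 5 = 7 ≤ 15, throughput 2 + 14 = 16.
Best is node-H and node-A with total throughput 24.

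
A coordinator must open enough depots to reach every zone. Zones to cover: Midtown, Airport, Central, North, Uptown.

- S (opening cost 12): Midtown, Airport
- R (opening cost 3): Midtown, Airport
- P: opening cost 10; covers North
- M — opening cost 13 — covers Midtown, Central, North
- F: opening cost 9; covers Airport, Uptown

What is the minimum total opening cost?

22

This is a weighted set-cover instance.
Choose M and F: together they cover Midtown, Airport, Central, North, Uptown — every zone.
Total opening cost: 13 + 9 = 22.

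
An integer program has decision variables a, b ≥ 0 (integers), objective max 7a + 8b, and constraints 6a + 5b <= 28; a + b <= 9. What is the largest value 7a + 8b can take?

40

(a,b)=(0,5): 6·0+5·5=25≤28, 1·0+1·5=5≤9, objective 40.
(a,b)=(1,4): 6·1+5·4=26≤28, 1·1+1·4=5≤9, objective 39.
The best lattice point is (0,5), giving 40.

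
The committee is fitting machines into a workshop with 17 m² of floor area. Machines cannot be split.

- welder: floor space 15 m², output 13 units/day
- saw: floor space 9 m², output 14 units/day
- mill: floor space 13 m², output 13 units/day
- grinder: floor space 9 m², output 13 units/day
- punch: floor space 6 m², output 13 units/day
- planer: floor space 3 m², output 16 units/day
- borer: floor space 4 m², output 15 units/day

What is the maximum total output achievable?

saw + planer + borer: floor space 9 + 3 + 4 = 16 ≤ 17, output 14 + 16 + 15 = 45.
punch + planer + borer: floor space 6 + 3 + 4 = 13 ≤ 17, output 13 + 16 + 15 = 44.
grinder + planer + borer: floor space 9 + 3 + 4 = 16 ≤ 17, output 13 + 16 + 15 = 44.
Best is saw, planer, and borer with total output 45.

45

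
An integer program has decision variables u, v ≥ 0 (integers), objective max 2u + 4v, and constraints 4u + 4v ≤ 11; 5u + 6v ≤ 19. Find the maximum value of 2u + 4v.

8

(u,v)=(0,2): 4·0+4·2=8≤11, 5·0+6·2=12≤19, objective 8.
(u,v)=(1,1): 4·1+4·1=8≤11, 5·1+6·1=11≤19, objective 6.
No feasible integer point exceeds 8.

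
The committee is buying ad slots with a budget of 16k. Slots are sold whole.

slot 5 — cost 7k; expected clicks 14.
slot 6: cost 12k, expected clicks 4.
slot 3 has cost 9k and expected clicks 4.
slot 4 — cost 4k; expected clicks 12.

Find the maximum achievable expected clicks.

26

This is a 0-1 knapsack instance.
Allowing fractional choices, the relaxed optimum would be about 28.2, but ad slots are indivisible.
slot 5 + slot 3: cost 7 + 9 = 16 ≤ 16, expected clicks 14 + 4 = 18.
slot 5 + slot 4: cost 7 + 4 = 11 ≤ 16, expected clicks 14 + 12 = 26.
Best is slot 5 and slot 4 with total expected clicks 26.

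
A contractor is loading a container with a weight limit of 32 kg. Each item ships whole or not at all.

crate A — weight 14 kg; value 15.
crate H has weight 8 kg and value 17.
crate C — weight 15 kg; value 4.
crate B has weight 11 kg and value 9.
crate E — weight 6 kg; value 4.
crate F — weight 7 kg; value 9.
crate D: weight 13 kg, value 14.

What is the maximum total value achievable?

crate H + crate B + crate D: weight 8 + 11 + 13 = 32 ≤ 32, value 17 + 9 + 14 = 40.
crate H + crate F + crate D: weight 8 + 7 + 13 = 28 ≤ 32, value 17 + 9 + 14 = 40.
crate A + crate H + crate F: weight 14 + 8 + 7 = 29 ≤ 32, value 15 + 17 + 9 = 41.
Best is crate A, crate H, and crate F with total value 41.

41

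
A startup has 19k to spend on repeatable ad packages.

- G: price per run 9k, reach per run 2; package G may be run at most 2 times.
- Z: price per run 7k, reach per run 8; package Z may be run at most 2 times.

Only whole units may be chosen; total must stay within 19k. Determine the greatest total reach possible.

16

1×G and 1×Z: price 16 ≤ 19, reach 1·2 + 1·8 = 10.
2×Z: price 14 ≤ 19, reach 2·8 = 16.
Best is 16.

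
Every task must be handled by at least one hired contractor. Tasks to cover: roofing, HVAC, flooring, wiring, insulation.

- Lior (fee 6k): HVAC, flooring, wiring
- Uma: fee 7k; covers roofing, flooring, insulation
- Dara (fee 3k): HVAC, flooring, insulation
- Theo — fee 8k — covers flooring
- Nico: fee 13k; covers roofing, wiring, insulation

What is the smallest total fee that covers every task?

13

This is an integer covering problem.
The greedy cost-per-new-task heuristic would pick Dara, Lior, and Uma for 16, but a cheaper cover exists.
Choose Lior and Uma: together they cover roofing, HVAC, flooring, wiring, insulation — every task.
Total fee: 6 + 7 = 13.
No cover costs less than 13.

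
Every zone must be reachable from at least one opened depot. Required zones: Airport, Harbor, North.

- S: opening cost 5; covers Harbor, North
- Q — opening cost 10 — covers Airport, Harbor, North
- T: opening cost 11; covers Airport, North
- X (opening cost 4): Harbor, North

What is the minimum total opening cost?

The greedy cost-per-new-zone heuristic would pick X and Q for 14, but a cheaper cover exists.
Q alone covers Airport, Harbor, North — every zone.
Total opening cost: 10.
No cover costs less than 10.

10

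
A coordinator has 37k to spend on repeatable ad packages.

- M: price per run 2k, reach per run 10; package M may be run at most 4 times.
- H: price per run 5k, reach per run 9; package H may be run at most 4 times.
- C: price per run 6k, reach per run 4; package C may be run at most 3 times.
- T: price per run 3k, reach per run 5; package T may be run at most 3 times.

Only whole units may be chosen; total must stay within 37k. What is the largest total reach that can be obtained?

Take 4×M, 4×H, and 3×T: price 37 ≤ 37, reach 4·10 + 4·9 + 3·5 = 91.
M has the best ratio (10/2) and is taken to its limit of 4; remaining capacity is filled optimally with the others.

91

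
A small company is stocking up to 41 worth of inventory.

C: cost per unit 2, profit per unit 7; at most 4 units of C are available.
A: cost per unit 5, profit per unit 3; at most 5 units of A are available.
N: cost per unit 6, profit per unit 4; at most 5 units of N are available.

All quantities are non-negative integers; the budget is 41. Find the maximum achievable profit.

49

4×C and 5×N: cost 38 ≤ 41, profit 4·7 + 5·4 = 48.
4×C, 3×A, and 3×N: cost 41 ≤ 41, profit 4·7 + 3·3 + 3·4 = 49.
Best is 49.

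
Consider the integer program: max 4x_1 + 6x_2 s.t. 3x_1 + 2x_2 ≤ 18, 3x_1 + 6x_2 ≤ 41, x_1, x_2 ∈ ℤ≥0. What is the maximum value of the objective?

40

The continuous relaxation peaks at (2.17, 5.75) with value 43.17; rounding to a feasible lattice point costs some objective.
(x_1,x_2)=(1,6): 3·1+2·6=15≤18, 3·1+6·6=39≤41, objective 40.
(x_1,x_2)=(2,5): 3·2+2·5=16≤18, 3·2+6·5=36≤41, objective 38.
(x_1,x_2)=(3,4): 3·3+2·4=17≤18, 3·3+6·4=33≤41, objective 36.
No feasible integer point exceeds 40.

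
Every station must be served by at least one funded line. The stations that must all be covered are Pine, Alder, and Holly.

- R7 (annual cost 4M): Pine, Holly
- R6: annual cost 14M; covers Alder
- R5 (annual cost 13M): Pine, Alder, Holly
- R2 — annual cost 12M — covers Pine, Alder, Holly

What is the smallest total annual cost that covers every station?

This is an integer covering problem.
The greedy cost-per-new-station heuristic would pick R7 and R2 for 16, but a cheaper cover exists.
R2 alone covers Pine, Alder, Holly — every station.
Total annual cost: 12.
No cover costs less than 12.

12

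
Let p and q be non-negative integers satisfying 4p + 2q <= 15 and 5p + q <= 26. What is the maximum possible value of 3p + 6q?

42

The continuous relaxation peaks at (0, 7.5) with value 45.00; rounding to a feasible lattice point costs some objective.
(p,q)=(0,7): 4·0+2·7=14≤15, 5·0+1·7=7≤26, objective 42.
(p,q)=(0,6): 4·0+2·6=12≤15, 5·0+1·6=6≤26, objective 36.
No feasible integer point exceeds 42.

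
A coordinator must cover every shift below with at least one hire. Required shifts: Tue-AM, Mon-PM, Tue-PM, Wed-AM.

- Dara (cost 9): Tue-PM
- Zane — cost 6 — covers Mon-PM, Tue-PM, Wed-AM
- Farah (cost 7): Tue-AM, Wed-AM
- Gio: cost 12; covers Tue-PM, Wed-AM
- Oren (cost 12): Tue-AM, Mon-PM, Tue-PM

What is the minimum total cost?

This is an integer covering problem.
Choose Zane and Farah: together they cover Tue-AM, Mon-PM, Tue-PM, Wed-AM — every shift.
Total cost: 6 + 7 = 13.
No cover costs less than 13.

13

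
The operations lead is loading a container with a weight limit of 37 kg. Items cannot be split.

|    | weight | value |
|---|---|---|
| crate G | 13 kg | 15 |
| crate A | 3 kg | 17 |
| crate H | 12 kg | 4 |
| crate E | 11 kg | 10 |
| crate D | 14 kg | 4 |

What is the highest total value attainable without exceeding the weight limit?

Treat it as a binary knapsack problem.
Allowing fractional choices, the relaxed optimum would be about 45.3, but items are indivisible.
crate G + crate A + crate D: weight 13 + 3 + 14 = 30 ≤ 37, value 15 + 17 + 4 = 36.
crate G + crate A + crate H: weight 13 + 3 + 12 = 28 ≤ 37, value 15 + 17 + 4 = 36.
crate G + crate A + crate E: weight 13 + 3 + 11 = 27 ≤ 37, value 15 + 17 + 10 = 42.
Best is crate G, crate A, and crate E with total value 42.

42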